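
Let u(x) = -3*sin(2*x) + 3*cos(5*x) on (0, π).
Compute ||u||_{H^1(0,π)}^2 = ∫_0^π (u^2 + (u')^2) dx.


||u||_{H^1(0,π)}^2 = 624/7 + 279*π/2

u'(x) = -15*sin(5*x) - 6*cos(2*x).
Expand u² and (u')² and integrate term by term on (0, π), using: for integers n ≥ 1, ∫_0^π sin²(nx) dx = ∫_0^π cos²(nx) dx = π/2; for n ≠ n', ∫_0^π sin(nx)sin(n'x) dx = ∫_0^π cos(nx)cos(n'x) dx = 0; and by product-to-sum, ∫_0^π sin(nx)cos(n'x) dx = ½∫_0^π [sin((n+n')x) + sin((n−n')x)] dx, which is 0 when n+n' is even and 2n/(n²−n'²) when n+n' is odd (it need not vanish on (0, π)).
  u² squared terms: (-3)²·∫sin(2x)² dx = 9·π/2 = 9*π/2;  (3)²·∫cos(5x)² dx = 9·π/2 = 9*π/2.
  u² cross terms: 2·(-3)·(3)·∫sin(2x)·cos(5x) dx = -18·(-4/21) = 24/7.
  So ∫_0^π u² dx = 9*π/2 + 9*π/2 + 24/7 = 24/7 + 9*π.
  (u')² squared terms: (-15)²·∫sin(5x)² dx = 225·π/2 = 225*π/2;  (-6)²·∫cos(2x)² dx = 36·π/2 = 18*π.
  (u')² cross terms: 2·(-15)·(-6)·∫sin(5x)·cos(2x) dx = 180·(10/21) = 600/7.
  So ∫_0^π (u')² dx = 225*π/2 + 18*π + 600/7 = 600/7 + 261*π/2.
||u||_{H^1}^2 = (24/7 + 9*π) + (600/7 + 261*π/2) = 624/7 + 279*π/2.


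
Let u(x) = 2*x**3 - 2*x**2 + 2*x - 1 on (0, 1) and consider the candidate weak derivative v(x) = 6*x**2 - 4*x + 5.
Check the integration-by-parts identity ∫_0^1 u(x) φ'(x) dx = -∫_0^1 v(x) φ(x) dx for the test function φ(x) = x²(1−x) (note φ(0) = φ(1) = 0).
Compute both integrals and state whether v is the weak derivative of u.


LHS = -1/6, RHS = -5/12. No, v is not the weak derivative of u.

u(x) = 2*x**3 - 2*x**2 + 2*x - 1, classical derivative u'(x) = 6*x**2 - 4*x + 2.
φ(x) = x²(1−x), so φ'(x) = x*(2 - 3*x).
Note φ(0) = φ(1) = 0, so the boundary term u·φ vanishes.
LHS = ∫_0^1 u(x) φ'(x) dx = ∫_0^1 (-6*x^5 + 10*x^4 - 10*x^3 + 7*x^2 - 2*x) dx. Term by term:
  ∫_0^1 -6*x^5 dx = -1;  ∫_0^1 10*x^4 dx = 2;  ∫_0^1 -10*x^3 dx = -5/2;
  ∫_0^1 7*x^2 dx = 7/3;  ∫_0^1 -2*x dx = -1.
Sum: -1 + 2 − 5/2 + 7/3 − 1 = -1/6.
So LHS = -1/6.
∫_0^1 v(x) φ(x) dx = ∫_0^1 (-6*x^5 + 10*x^4 - 9*x^3 + 5*x^2) dx. Term by term:
  ∫_0^1 -6*x^5 dx = -1;  ∫_0^1 10*x^4 dx = 2;  ∫_0^1 -9*x^3 dx = -9/4;
  ∫_0^1 5*x^2 dx = 5/3.
Sum: -1 + 2 − 9/4 + 5/3 = 5/12.
So RHS = -∫_0^1 v(x) φ(x) dx = -5/12.
LHS − RHS = 1/4 ≠ 0, so the identity fails.
(For a valid weak derivative the identity must hold for EVERY test function, in particular this one. The failure shows v is NOT the weak derivative of u.)
Correct weak derivative would be u'(x) = 6*x**2 - 4*x + 2.


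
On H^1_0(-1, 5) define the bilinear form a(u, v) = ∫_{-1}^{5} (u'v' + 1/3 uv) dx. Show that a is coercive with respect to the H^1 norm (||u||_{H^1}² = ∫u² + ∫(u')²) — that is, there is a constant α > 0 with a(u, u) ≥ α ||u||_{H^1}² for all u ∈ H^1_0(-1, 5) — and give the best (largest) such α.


α = (π^2 + 12)/(π^2 + 36)

Coercivity of a(·,·) on H^1_0(-1, 5) means a(u, u) ≥ α ||u||_{H^1}² for every u ∈ H^1_0.
The interval has length L = 6, and Poincaré/coercivity depend only on L. Here a(u, u) = ∫(u')² + (1/3)·∫u².
Here 0 < c = 1/3 < 1. The condition a(u,u) ≥ α||u||_{H^1}² reads (1−α)∫(u')² ≥ (α−c)∫u². Any admissible α is ≤ 1 (rapidly oscillating u have ∫u²/∫(u')² → 0), and α = 1 would force 0 ≥ (1−c)∫u², impossible since c < 1; so 1−α > 0. By the sharp Poincaré inequality on H^1_0 of an interval of length L, ∫(u')² ≥ (π/L)²∫u² with equality for the first sine mode sin(π(x−x₀)/L) (x₀ the left endpoint), so the inequality holds for all u iff (1−α)(π/L)² ≥ α − c, i.e. α ≤ ((π/L)² + c)/((π/L)² + 1) = (1 + c(L/π)²)/(1 + (L/π)²). With (π/L)² = π^2/36 and c = 1/3, the largest admissible constant is α = ((π/L)² + c)/((π/L)² + 1).
Simplifying, α = (π^2 + 12)/(π^2 + 36).


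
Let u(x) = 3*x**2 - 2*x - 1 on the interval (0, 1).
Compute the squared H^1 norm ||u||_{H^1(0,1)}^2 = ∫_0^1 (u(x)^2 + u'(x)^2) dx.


||u||_{H^1}^2 = 77/15

The H^1 norm (squared) on an interval (0, L) is
  ||u||_{H^1}^2 = ∫_0^L u(x)^2 dx + ∫_0^L u'(x)^2 dx.
Compute u'(x) = 6*x - 2.
Then u(x)^2 = 9*x**4 - 12*x**3 - 2*x**2 + 4*x + 1 and u'(x)^2 = 36*x**2 - 24*x + 4.
Integrate each monomial from 0 to 1 using ∫_0^1 c·x^n dx = c·1^(n+1)/(n+1):
  ∫_0^1 u(x)^2 dx = ∫_0^1 (9*x^4 - 12*x^3 - 2*x^2 + 4*x + 1) dx. Term by term:
    ∫_0^1 9*x^4 dx = 9/5;  ∫_0^1 -12*x^3 dx = -3;  ∫_0^1 -2*x^2 dx = -2/3;
    ∫_0^1 4*x dx = 2;  ∫_0^1 1 dx = 1.
  Sum: 9/5 − 3 − 2/3 + 2 + 1 = 17/15.
  ∫_0^1 u'(x)^2 dx = ∫_0^1 (36*x^2 - 24*x + 4) dx. Term by term:
    ∫_0^1 36*x^2 dx = 12;  ∫_0^1 -24*x dx = -12;  ∫_0^1 4 dx = 4.
  Sum: 12 − 12 + 4 = 4.
Adding: ||u||_{H^1}^2 = 17/15 + 4 = 77/15.


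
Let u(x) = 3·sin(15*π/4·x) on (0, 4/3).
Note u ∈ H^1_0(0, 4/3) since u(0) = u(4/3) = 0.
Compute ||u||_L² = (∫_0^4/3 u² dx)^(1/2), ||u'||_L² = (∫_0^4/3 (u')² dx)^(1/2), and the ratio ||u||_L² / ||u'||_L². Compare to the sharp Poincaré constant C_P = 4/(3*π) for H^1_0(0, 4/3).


||u||_L² / ||u'||_L² = 4/(15*π) < C_P = 4/(3*π).

u(x) = 3·sin(15*π/4·x), so u'(x) = 45*π*cos(15*π*x/4)/4.
Writing u(x) = A·sin(kπx/L) with A = 3 and k = 5, use ∫_0^L sin²(kπx/L) dx = L/2 and ∫_0^L cos²(kπx/L) dx = L/2.
u² = 9·sin²(15*π/4·x) and (u')² = 2025*π^2/16·cos²(15*π/4·x), and each of sin², cos² integrates to L/2 = 2/3 over (0, 4/3).
∫_0^4/3 u² dx = 6, so ||u||_L² = sqrt(6).
∫_0^4/3 (u')² dx = 675*π^2/8, so ||u'||_L² = 15*sqrt(6)*π/4.
Ratio ||u||_L² / ||u'||_L² = 4/(15*π).
Sharp Poincaré constant on H^1_0(0, 4/3) is C_P = L/π = 4/(3*π), achieved by sin(3*π/4·x).
This is the k = 5 harmonic; the ratio L/(kπ) is strictly less than C_P = L/π, consistent with the sharp inequality ||u||_L² ≤ C_P ||u'||_L².


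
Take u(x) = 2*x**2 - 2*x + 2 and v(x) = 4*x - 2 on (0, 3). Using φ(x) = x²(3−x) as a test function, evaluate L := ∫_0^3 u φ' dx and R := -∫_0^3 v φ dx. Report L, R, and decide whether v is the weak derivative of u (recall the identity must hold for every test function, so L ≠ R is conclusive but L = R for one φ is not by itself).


LHS = -351/10, RHS = -351/10. Yes, v = u' weakly.

u(x) = 2*x**2 - 2*x + 2, classical derivative u'(x) = 4*x - 2.
φ(x) = x²(3−x), so φ'(x) = 3*x*(2 - x).
Note φ(0) = φ(3) = 0, so the boundary term u·φ vanishes.
LHS = ∫_0^3 u(x) φ'(x) dx = ∫_0^3 (-6*x^4 + 18*x^3 - 18*x^2 + 12*x) dx. Term by term:
  ∫_0^3 -6*x^4 dx = -1458/5;  ∫_0^3 18*x^3 dx = 729/2;  ∫_0^3 -18*x^2 dx = -162;
  ∫_0^3 12*x dx = 54.
Sum: -1458/5 + 729/2 − 162 + 54 = -351/10.
So LHS = -351/10.
∫_0^3 v(x) φ(x) dx = ∫_0^3 (-4*x^4 + 14*x^3 - 6*x^2) dx. Term by term:
  ∫_0^3 -4*x^4 dx = -972/5;  ∫_0^3 14*x^3 dx = 567/2;  ∫_0^3 -6*x^2 dx = -54.
Sum: -972/5 + 567/2 − 54 = 351/10.
So RHS = -∫_0^3 v(x) φ(x) dx = -351/10.
LHS = RHS, so the identity holds for this test φ.
Moreover u is smooth here and v(x) = u'(x) = 4*x - 2 pointwise, so the identity holds for every test function. Hence v is the weak derivative of u.


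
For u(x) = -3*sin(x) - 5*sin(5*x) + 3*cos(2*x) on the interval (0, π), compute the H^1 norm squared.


||u||_{H^1(0,π)}^2 = -80/7 + 713*π/2

u'(x) = -6*sin(2*x) - 3*cos(x) - 25*cos(5*x).
Expand u² and (u')² and integrate term by term on (0, π), using: for integers n ≥ 1, ∫_0^π sin²(nx) dx = ∫_0^π cos²(nx) dx = π/2; for n ≠ n', ∫_0^π sin(nx)sin(n'x) dx = ∫_0^π cos(nx)cos(n'x) dx = 0; and by product-to-sum, ∫_0^π sin(nx)cos(n'x) dx = ½∫_0^π [sin((n+n')x) + sin((n−n')x)] dx, which is 0 when n+n' is even and 2n/(n²−n'²) when n+n' is odd (it need not vanish on (0, π)).
  u² squared terms: (-5)²·∫sin(5x)² dx = 25·π/2 = 25*π/2;  (-3)²·∫sin(x)² dx = 9·π/2 = 9*π/2;  (3)²·∫cos(2x)² dx = 9·π/2 = 9*π/2.
  u² cross terms: 2·(-5)·(-3)·∫sin(5x)·sin(x) dx = 30·(0) = 0;  2·(-5)·(3)·∫sin(5x)·cos(2x) dx = -30·(10/21) = -100/7;  2·(-3)·(3)·∫sin(x)·cos(2x) dx = -18·(-2/3) = 12.
  So ∫_0^π u² dx = 25*π/2 + 9*π/2 + 9*π/2 + 0 − 100/7 + 12 = -16/7 + 43*π/2.
  (u')² squared terms: (-25)²·∫cos(5x)² dx = 625·π/2 = 625*π/2;  (-6)²·∫sin(2x)² dx = 36·π/2 = 18*π;  (-3)²·∫cos(x)² dx = 9·π/2 = 9*π/2.
  (u')² cross terms: 2·(-25)·(-6)·∫cos(5x)·sin(2x) dx = 300·(-4/21) = -400/7;  2·(-25)·(-3)·∫cos(5x)·cos(x) dx = 150·(0) = 0;  2·(-6)·(-3)·∫sin(2x)·cos(x) dx = 36·(4/3) = 48.
  So ∫_0^π (u')² dx = 625*π/2 + 18*π + 9*π/2 − 400/7 + 0 + 48 = -64/7 + 335*π.
||u||_{H^1}^2 = (-16/7 + 43*π/2) + (-64/7 + 335*π) = -80/7 + 713*π/2.


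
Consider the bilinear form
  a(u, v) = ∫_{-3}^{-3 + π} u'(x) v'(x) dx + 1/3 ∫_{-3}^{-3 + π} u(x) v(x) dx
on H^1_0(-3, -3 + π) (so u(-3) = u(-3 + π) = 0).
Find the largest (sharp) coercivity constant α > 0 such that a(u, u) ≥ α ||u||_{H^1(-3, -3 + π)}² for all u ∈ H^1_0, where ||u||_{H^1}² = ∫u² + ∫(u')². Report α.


α = 2/3

Coercivity of a(·,·) on H^1_0(-3, -3 + π) means a(u, u) ≥ α ||u||_{H^1}² for every u ∈ H^1_0.
The interval has length L = π, and Poincaré/coercivity depend only on L. Here a(u, u) = ∫(u')² + (1/3)·∫u².
Here 0 < c = 1/3 < 1. The condition a(u,u) ≥ α||u||_{H^1}² reads (1−α)∫(u')² ≥ (α−c)∫u². Any admissible α is ≤ 1 (rapidly oscillating u have ∫u²/∫(u')² → 0), and α = 1 would force 0 ≥ (1−c)∫u², impossible since c < 1; so 1−α > 0. By the sharp Poincaré inequality on H^1_0 of an interval of length L, ∫(u')² ≥ (π/L)²∫u² with equality for the first sine mode sin(π(x−x₀)/L) (x₀ the left endpoint), so the inequality holds for all u iff (1−α)(π/L)² ≥ α − c, i.e. α ≤ ((π/L)² + c)/((π/L)² + 1) = (1 + c(L/π)²)/(1 + (L/π)²). With (π/L)² = 1 and c = 1/3, the largest admissible constant is α = ((π/L)² + c)/((π/L)² + 1).
Simplifying, α = 2/3.


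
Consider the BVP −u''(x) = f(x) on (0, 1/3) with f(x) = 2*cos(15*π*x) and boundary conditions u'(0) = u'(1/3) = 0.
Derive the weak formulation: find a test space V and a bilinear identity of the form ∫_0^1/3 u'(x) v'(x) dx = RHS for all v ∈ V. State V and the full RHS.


V = H^1(0, 1/3) (no boundary constraint on v; u is determined up to an additive constant); weak form: ∫_0^1/3 u'v' dx = ∫_0^1/3 (2*cos(15*π*x)) v dx for all v ∈ V.

Multiply both sides by a test function v and integrate from 0 to 1/3:
  ∫_0^1/3 −u''(x) v(x) dx = ∫_0^1/3 f(x) v(x) dx.
Integrate the LHS by parts once:
  ∫_0^1/3 −u'' v dx = −[u'(x) v(x)]_0^1/3 + ∫_0^1/3 u'(x) v'(x) dx.
Thus ∫_0^1/3 u'(x) v'(x) dx = ∫_0^1/3 f(x) v(x) dx + [u'(x) v(x)]_0^1/3.
Choose V so that boundary terms are either known or forced to vanish.
u has homogeneous Neumann: u'(0) = u'(1/3) = 0. So [u' v]_0^1/3 = 0·v(1/3) − 0·v(0) = 0 for any v; take V = H^1(0, 1/3).
Weak formulation: find u (satisfying any essential BC) such that ∫_0^1/3 u'(x) v'(x) dx = ∫_0^1/3 f v dx for all v ∈ V (homogeneous Neumann, so boundary terms vanish).
Substituting f(x) = 2*cos(15*π*x), the right-hand side is ∫_0^1/3 (2*cos(15*π*x)) v dx.
Compatibility check (pure Neumann): taking v ≡ 1 ∈ V gives 0 = ∫_0^1/3 f dx + (0) − (0), i.e. ∫_0^1/3 f dx must equal u'(0) − u'(1/3) = 0. Indeed ∫_0^1/3 (2*cos(15*π*x)) dx = 0, so the data are compatible. The solution is then unique only up to an additive constant (fix it e.g. by requiring ∫_0^1/3 u dx = 0).


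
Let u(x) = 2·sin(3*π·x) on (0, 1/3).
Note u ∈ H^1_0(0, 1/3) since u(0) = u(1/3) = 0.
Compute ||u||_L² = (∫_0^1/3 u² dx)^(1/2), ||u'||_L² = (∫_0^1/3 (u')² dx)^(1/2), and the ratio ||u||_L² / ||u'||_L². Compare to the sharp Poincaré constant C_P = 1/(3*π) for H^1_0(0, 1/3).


||u||_L² / ||u'||_L² = 1/(3*π) = C_P.

u(x) = 2·sin(3*π·x), so u'(x) = 6*π*cos(3*π*x).
Writing u(x) = A·sin(kπx/L) with A = 2 and k = 1, use ∫_0^L sin²(kπx/L) dx = L/2 and ∫_0^L cos²(kπx/L) dx = L/2.
u² = 4·sin²(3*π·x) and (u')² = 36*π^2·cos²(3*π·x), and each of sin², cos² integrates to L/2 = 1/6 over (0, 1/3).
∫_0^1/3 u² dx = 2/3, so ||u||_L² = sqrt(6)/3.
∫_0^1/3 (u')² dx = 6*π^2, so ||u'||_L² = sqrt(6)*π.
Ratio ||u||_L² / ||u'||_L² = 1/(3*π).
Sharp Poincaré constant on H^1_0(0, 1/3) is C_P = L/π = 1/(3*π), achieved by sin(3*π·x).
This is the k = 1 eigenfunction (up to amplitude), so the ratio equals the sharp Poincaré constant exactly.


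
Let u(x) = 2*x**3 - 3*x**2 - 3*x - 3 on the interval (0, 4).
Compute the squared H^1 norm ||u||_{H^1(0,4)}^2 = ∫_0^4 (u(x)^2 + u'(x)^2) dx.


||u||_{H^1}^2 = 167464/35

The H^1 norm (squared) on an interval (0, L) is
  ||u||_{H^1}^2 = ∫_0^L u(x)^2 dx + ∫_0^L u'(x)^2 dx.
Compute u'(x) = 6*x**2 - 6*x - 3.
Then u(x)^2 = 4*x**6 - 12*x**5 - 3*x**4 + 6*x**3 + 27*x**2 + 18*x + 9 and u'(x)^2 = 36*x**4 - 72*x**3 + 36*x + 9.
Integrate each monomial from 0 to 4 using ∫_0^4 c·x^n dx = c·4^(n+1)/(n+1):
  ∫_0^4 u(x)^2 dx = ∫_0^4 (4*x^6 - 12*x^5 - 3*x^4 + 6*x^3 + 27*x^2 + 18*x + 9) dx. Term by term:
    ∫_0^4 4*x^6 dx = 65536/7;  ∫_0^4 -12*x^5 dx = -8192;  ∫_0^4 -3*x^4 dx = -3072/5;
    ∫_0^4 6*x^3 dx = 384;  ∫_0^4 27*x^2 dx = 576;  ∫_0^4 18*x dx = 144;
    ∫_0^4 9 dx = 36.
  Sum: 65536/7 − 8192 − 3072/5 + 384 + 576 + 144 + 36 = 59356/35.
  ∫_0^4 u'(x)^2 dx = ∫_0^4 (36*x^4 - 72*x^3 + 36*x + 9) dx. Term by term:
    ∫_0^4 36*x^4 dx = 36864/5;  ∫_0^4 -72*x^3 dx = -4608;  ∫_0^4 36*x dx = 288;
    ∫_0^4 9 dx = 36.
  Sum: 36864/5 − 4608 + 288 + 36 = 15444/5.
Adding: ||u||_{H^1}^2 = 59356/35 + 15444/5 = 167464/35.


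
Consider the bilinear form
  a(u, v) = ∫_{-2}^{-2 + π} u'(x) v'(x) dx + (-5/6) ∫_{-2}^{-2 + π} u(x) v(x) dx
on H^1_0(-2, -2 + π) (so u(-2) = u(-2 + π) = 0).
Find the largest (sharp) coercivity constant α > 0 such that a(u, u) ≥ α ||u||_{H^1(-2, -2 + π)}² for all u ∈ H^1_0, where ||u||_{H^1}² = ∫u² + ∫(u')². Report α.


α = 1/12

Coercivity of a(·,·) on H^1_0(-2, -2 + π) means a(u, u) ≥ α ||u||_{H^1}² for every u ∈ H^1_0.
The interval has length L = π, and Poincaré/coercivity depend only on L. Here a(u, u) = ∫(u')² + (-5/6)·∫u².
Here c = -5/6 < 0 with |c| < (π/L)² = 1, so coercivity still holds. The condition a(u,u) ≥ α||u||_{H^1}² reads (1−α)∫(u')² ≥ (α−c)∫u². Any admissible α is ≤ 1 (rapidly oscillating u have ∫u²/∫(u')² → 0), and α = 1 would force 0 ≥ (1−c)∫u², impossible since c < 1; so 1−α > 0. By the sharp Poincaré inequality on H^1_0 of an interval of length L, ∫(u')² ≥ (π/L)²∫u² with equality for the first sine mode sin(π(x−x₀)/L) (x₀ the left endpoint), so the inequality holds for all u iff (1−α)(π/L)² ≥ α − c, i.e. α ≤ ((π/L)² + c)/((π/L)² + 1) = (1 + c(L/π)²)/(1 + (L/π)²). (Direct route, valid since c ≤ 0: Poincaré gives c∫u² ≥ c(L/π)²∫(u')², so a(u,u) ≥ (1 + c(L/π)²)∫(u')², while ||u||_{H^1}² ≤ (1 + (L/π)²)∫(u')²; dividing yields the same α.) With (π/L)² = 1 and c = -5/6, the largest admissible constant is α = ((π/L)² + c)/((π/L)² + 1).
Simplifying, α = 1/12.


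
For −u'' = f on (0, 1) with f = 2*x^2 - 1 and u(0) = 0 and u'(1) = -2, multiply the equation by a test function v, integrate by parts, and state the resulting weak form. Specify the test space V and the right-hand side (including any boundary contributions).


V = {v ∈ H^1(0, 1) : v(0) = 0} (test functions vanish at x = 0 where u is specified); weak form: ∫_0^1 u'v' dx = ∫_0^1 (2*x^2 - 1) v dx − 2·v(1) for all v ∈ V.

Multiply both sides by a test function v and integrate from 0 to 1:
  ∫_0^1 −u''(x) v(x) dx = ∫_0^1 f(x) v(x) dx.
Integrate the LHS by parts once:
  ∫_0^1 −u'' v dx = −[u'(x) v(x)]_0^1 + ∫_0^1 u'(x) v'(x) dx.
Thus ∫_0^1 u'(x) v'(x) dx = ∫_0^1 f(x) v(x) dx + [u'(x) v(x)]_0^1.
Choose V so that boundary terms are either known or forced to vanish.
Mixed BC: u(0) = 0 (Dirichlet) and u'(1) = -2 (Neumann). Define V = {v ∈ H^1(0, 1) : v(0) = 0}. Then [u' v]_0^1 = u'(1)·v(1) − u'(0)·0 = − 2·v(1).
Weak formulation: find u (satisfying any essential BC) such that ∫_0^1 u'(x) v'(x) dx = ∫_0^1 f v dx − 2·v(1) for all v ∈ V (Dirichlet at 0 absorbed into V; Neumann datum at x = 1 contributes the boundary term).
Substituting f(x) = 2*x^2 - 1, the right-hand side is ∫_0^1 (2*x^2 - 1) v dx − 2·v(1).


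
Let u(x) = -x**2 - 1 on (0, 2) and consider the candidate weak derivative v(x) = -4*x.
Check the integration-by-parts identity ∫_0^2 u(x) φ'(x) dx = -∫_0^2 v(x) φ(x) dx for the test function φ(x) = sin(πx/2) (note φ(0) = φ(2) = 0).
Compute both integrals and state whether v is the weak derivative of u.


LHS = 8/π, RHS = 16/π. No, v is not the weak derivative of u.

u(x) = -x**2 - 1, classical derivative u'(x) = -2*x.
φ(x) = sin(πx/2), so φ'(x) = π*cos(π*x/2)/2.
Note φ(0) = φ(2) = 0, so the boundary term u·φ vanishes.
LHS = ∫_0^2 u(x) φ'(x) dx = ∫_0^2 (-π*x^2*cos(π*x/2)/2 - π*cos(π*x/2)/2) dx. Term by term:
  ∫_0^2 -π*cos(π*x/2)/2 dx = 0;  ∫_0^2 -π*x^2*cos(π*x/2)/2 dx = 8/π.
Sum: 0 + 8/π = 8/π.
So LHS = 8/π.
∫_0^2 v(x) φ(x) dx = ∫_0^2 (-4*x*sin(π*x/2)) dx. Term by term:
  ∫_0^2 -4*x*sin(π*x/2) dx = -16/π.
So RHS = -∫_0^2 v(x) φ(x) dx = 16/π.
LHS − RHS = -8/π ≠ 0, so the identity fails.
(For a valid weak derivative the identity must hold for EVERY test function, in particular this one. The failure shows v is NOT the weak derivative of u.)
Correct weak derivative would be u'(x) = -2*x.


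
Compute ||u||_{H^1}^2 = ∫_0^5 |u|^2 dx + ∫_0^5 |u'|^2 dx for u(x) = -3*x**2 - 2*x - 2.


||u||_{H^1}^2 = 30320/3

The H^1 norm (squared) on an interval (0, L) is
  ||u||_{H^1}^2 = ∫_0^L u(x)^2 dx + ∫_0^L u'(x)^2 dx.
Compute u'(x) = -6*x - 2.
Then u(x)^2 = 9*x**4 + 12*x**3 + 16*x**2 + 8*x + 4 and u'(x)^2 = 36*x**2 + 24*x + 4.
Integrate each monomial from 0 to 5 using ∫_0^5 c·x^n dx = c·5^(n+1)/(n+1):
  ∫_0^5 u(x)^2 dx = ∫_0^5 (9*x^4 + 12*x^3 + 16*x^2 + 8*x + 4) dx. Term by term:
    ∫_0^5 9*x^4 dx = 5625;  ∫_0^5 12*x^3 dx = 1875;  ∫_0^5 16*x^2 dx = 2000/3;
    ∫_0^5 8*x dx = 100;  ∫_0^5 4 dx = 20.
  Sum: 5625 + 1875 + 2000/3 + 100 + 20 = 24860/3.
  ∫_0^5 u'(x)^2 dx = ∫_0^5 (36*x^2 + 24*x + 4) dx. Term by term:
    ∫_0^5 36*x^2 dx = 1500;  ∫_0^5 24*x dx = 300;  ∫_0^5 4 dx = 20.
  Sum: 1500 + 300 + 20 = 1820.
Adding: ||u||_{H^1}^2 = 24860/3 + 1820 = 30320/3.


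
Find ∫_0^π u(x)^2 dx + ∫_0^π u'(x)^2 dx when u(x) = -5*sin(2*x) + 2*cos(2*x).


||u||_{H^1(0,π)}^2 = 145*π/2

u'(x) = -4*sin(2*x) - 10*cos(2*x).
Expand u² and (u')² and integrate term by term on (0, π), using: for integers n ≥ 1, ∫_0^π sin²(nx) dx = ∫_0^π cos²(nx) dx = π/2; for n ≠ n', ∫_0^π sin(nx)sin(n'x) dx = ∫_0^π cos(nx)cos(n'x) dx = 0; and by product-to-sum, ∫_0^π sin(nx)cos(n'x) dx = ½∫_0^π [sin((n+n')x) + sin((n−n')x)] dx, which is 0 when n+n' is even and 2n/(n²−n'²) when n+n' is odd (it need not vanish on (0, π)).
  u² squared terms: (-5)²·∫sin(2x)² dx = 25·π/2 = 25*π/2;  (2)²·∫cos(2x)² dx = 4·π/2 = 2*π.
  u² cross terms: 2·(-5)·(2)·∫sin(2x)·cos(2x) dx = -20·(0) = 0.
  So ∫_0^π u² dx = 25*π/2 + 2*π + 0 = 29*π/2.
  (u')² squared terms: (-10)²·∫cos(2x)² dx = 100·π/2 = 50*π;  (-4)²·∫sin(2x)² dx = 16·π/2 = 8*π.
  (u')² cross terms: 2·(-10)·(-4)·∫cos(2x)·sin(2x) dx = 80·(0) = 0.
  So ∫_0^π (u')² dx = 50*π + 8*π + 0 = 58*π.
||u||_{H^1}^2 = (29*π/2) + (58*π) = 145*π/2.


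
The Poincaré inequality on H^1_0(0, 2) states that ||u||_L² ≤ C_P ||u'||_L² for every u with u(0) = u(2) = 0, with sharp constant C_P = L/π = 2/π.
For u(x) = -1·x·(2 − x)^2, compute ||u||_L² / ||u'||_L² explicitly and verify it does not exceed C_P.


||u||_L² / ||u'||_L² = sqrt(14)/7 < C_P = 2/π.

u(x) = -1·x·(2 − x)^2, so u'(x) = (2 - 3*x)*(x - 2).
u(x) = -1·x·(2 − x)^2 vanishes at x = 0 and x = 2, so u ∈ H^1_0(0, 2). Differentiate via the product rule and integrate the resulting polynomials term by term.
  ∫_0^2 u² dx = ∫_0^2 (x^6 - 8*x^5 + 24*x^4 - 32*x^3 + 16*x^2) dx. Term by term:
    ∫_0^2 x^6 dx = 128/7;  ∫_0^2 -8*x^5 dx = -256/3;  ∫_0^2 24*x^4 dx = 768/5;
    ∫_0^2 -32*x^3 dx = -128;  ∫_0^2 16*x^2 dx = 128/3.
  Sum: 128/7 − 256/3 + 768/5 − 128 + 128/3 = 128/105.
  ∫_0^2 (u')² dx = ∫_0^2 (9*x^4 - 48*x^3 + 88*x^2 - 64*x + 16) dx. Term by term:
    ∫_0^2 9*x^4 dx = 288/5;  ∫_0^2 -48*x^3 dx = -192;  ∫_0^2 88*x^2 dx = 704/3;
    ∫_0^2 -64*x dx = -128;  ∫_0^2 16 dx = 32.
  Sum: 288/5 − 192 + 704/3 − 128 + 32 = 64/15.
∫_0^2 u² dx = 128/105, so ||u||_L² = 8*sqrt(210)/105.
∫_0^2 (u')² dx = 64/15, so ||u'||_L² = 8*sqrt(15)/15.
Ratio ||u||_L² / ||u'||_L² = sqrt(14)/7.
Sharp Poincaré constant on H^1_0(0, 2) is C_P = L/π = 2/π, achieved by sin(π/2·x).
A polynomial bump cannot attain the sharp Poincaré constant (only the first sine eigenfunction does), so the ratio is strictly less than C_P, consistent with ||u||_L² ≤ C_P ||u'||_L².


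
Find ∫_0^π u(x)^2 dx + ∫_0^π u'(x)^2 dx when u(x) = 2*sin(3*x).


||u||_{H^1(0,π)}^2 = 20*π

u'(x) = 6*cos(3*x).
Expand u² and (u')² and integrate term by term on (0, π), using: for integers n ≥ 1, ∫_0^π sin²(nx) dx = ∫_0^π cos²(nx) dx = π/2; for n ≠ n', ∫_0^π sin(nx)sin(n'x) dx = ∫_0^π cos(nx)cos(n'x) dx = 0; and by product-to-sum, ∫_0^π sin(nx)cos(n'x) dx = ½∫_0^π [sin((n+n')x) + sin((n−n')x)] dx, which is 0 when n+n' is even and 2n/(n²−n'²) when n+n' is odd (it need not vanish on (0, π)).
  u² squared terms: (2)²·∫sin(3x)² dx = 4·π/2 = 2*π.
  So ∫_0^π u² dx = 2*π.
  (u')² squared terms: (6)²·∫cos(3x)² dx = 36·π/2 = 18*π.
  So ∫_0^π (u')² dx = 18*π.
||u||_{H^1}^2 = (2*π) + (18*π) = 20*π.


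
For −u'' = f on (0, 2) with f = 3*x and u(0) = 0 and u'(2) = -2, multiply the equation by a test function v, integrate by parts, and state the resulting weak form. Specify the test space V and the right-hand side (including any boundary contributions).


V = {v ∈ H^1(0, 2) : v(0) = 0} (test functions vanish at x = 0 where u is specified); weak form: ∫_0^2 u'v' dx = ∫_0^2 (3*x) v dx − 2·v(2) for all v ∈ V.

Multiply both sides by a test function v and integrate from 0 to 2:
  ∫_0^2 −u''(x) v(x) dx = ∫_0^2 f(x) v(x) dx.
Integrate the LHS by parts once:
  ∫_0^2 −u'' v dx = −[u'(x) v(x)]_0^2 + ∫_0^2 u'(x) v'(x) dx.
Thus ∫_0^2 u'(x) v'(x) dx = ∫_0^2 f(x) v(x) dx + [u'(x) v(x)]_0^2.
Choose V so that boundary terms are either known or forced to vanish.
Mixed BC: u(0) = 0 (Dirichlet) and u'(2) = -2 (Neumann). Define V = {v ∈ H^1(0, 2) : v(0) = 0}. Then [u' v]_0^2 = u'(2)·v(2) − u'(0)·0 = − 2·v(2).
Weak formulation: find u (satisfying any essential BC) such that ∫_0^2 u'(x) v'(x) dx = ∫_0^2 f v dx − 2·v(2) for all v ∈ V (Dirichlet at 0 absorbed into V; Neumann datum at x = 2 contributes the boundary term).
Substituting f(x) = 3*x, the right-hand side is ∫_0^2 (3*x) v dx − 2·v(2).


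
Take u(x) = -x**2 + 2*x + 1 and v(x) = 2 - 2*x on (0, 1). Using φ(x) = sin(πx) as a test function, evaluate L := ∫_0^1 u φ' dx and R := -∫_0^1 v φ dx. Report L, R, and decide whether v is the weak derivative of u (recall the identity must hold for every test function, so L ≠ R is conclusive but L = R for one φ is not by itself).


LHS = -2/π, RHS = -2/π. Yes, v = u' weakly.

u(x) = -x**2 + 2*x + 1, classical derivative u'(x) = 2 - 2*x.
φ(x) = sin(πx), so φ'(x) = π*cos(π*x).
Note φ(0) = φ(1) = 0, so the boundary term u·φ vanishes.
LHS = ∫_0^1 u(x) φ'(x) dx = ∫_0^1 (-π*x^2*cos(π*x) + 2*π*x*cos(π*x) + π*cos(π*x)) dx. Term by term:
  ∫_0^1 π*cos(π*x) dx = 0;  ∫_0^1 -π*x^2*cos(π*x) dx = 2/π;  ∫_0^1 2*π*x*cos(π*x) dx = -4/π.
Sum: 0 + 2/π − 4/π = -2/π.
So LHS = -2/π.
∫_0^1 v(x) φ(x) dx = ∫_0^1 (-2*x*sin(π*x) + 2*sin(π*x)) dx. Term by term:
  ∫_0^1 2*sin(π*x) dx = 4/π;  ∫_0^1 -2*x*sin(π*x) dx = -2/π.
Sum: 4/π − 2/π = 2/π.
So RHS = -∫_0^1 v(x) φ(x) dx = -2/π.
LHS = RHS, so the identity holds for this test φ.
Moreover u is smooth here and v(x) = u'(x) = 2 - 2*x pointwise, so the identity holds for every test function. Hence v is the weak derivative of u.


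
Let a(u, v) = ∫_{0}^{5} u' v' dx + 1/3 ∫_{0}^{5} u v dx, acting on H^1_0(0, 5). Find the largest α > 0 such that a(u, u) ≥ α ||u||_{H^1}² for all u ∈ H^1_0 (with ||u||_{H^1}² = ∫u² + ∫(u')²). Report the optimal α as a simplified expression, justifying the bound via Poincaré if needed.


α = (25/3 + π^2)/(π^2 + 25)

Coercivity of a(·,·) on H^1_0(0, 5) means a(u, u) ≥ α ||u||_{H^1}² for every u ∈ H^1_0.
The interval has length L = 5, and Poincaré/coercivity depend only on L. Here a(u, u) = ∫(u')² + (1/3)·∫u².
Here 0 < c = 1/3 < 1. The condition a(u,u) ≥ α||u||_{H^1}² reads (1−α)∫(u')² ≥ (α−c)∫u². Any admissible α is ≤ 1 (rapidly oscillating u have ∫u²/∫(u')² → 0), and α = 1 would force 0 ≥ (1−c)∫u², impossible since c < 1; so 1−α > 0. By the sharp Poincaré inequality on H^1_0 of an interval of length L, ∫(u')² ≥ (π/L)²∫u² with equality for the first sine mode sin(π(x−x₀)/L) (x₀ the left endpoint), so the inequality holds for all u iff (1−α)(π/L)² ≥ α − c, i.e. α ≤ ((π/L)² + c)/((π/L)² + 1) = (1 + c(L/π)²)/(1 + (L/π)²). With (π/L)² = π^2/25 and c = 1/3, the largest admissible constant is α = ((π/L)² + c)/((π/L)² + 1).
Simplifying, α = (25/3 + π^2)/(π^2 + 25).


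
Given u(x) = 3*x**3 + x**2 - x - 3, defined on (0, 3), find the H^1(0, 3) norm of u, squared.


||u||_{H^1}^2 = 259926/35

The H^1 norm (squared) on an interval (0, L) is
  ||u||_{H^1}^2 = ∫_0^L u(x)^2 dx + ∫_0^L u'(x)^2 dx.
Compute u'(x) = 9*x**2 + 2*x - 1.
Then u(x)^2 = 9*x**6 + 6*x**5 - 5*x**4 - 20*x**3 - 5*x**2 + 6*x + 9 and u'(x)^2 = 81*x**4 + 36*x**3 - 14*x**2 - 4*x + 1.
Integrate each monomial from 0 to 3 using ∫_0^3 c·x^n dx = c·3^(n+1)/(n+1):
  ∫_0^3 u(x)^2 dx = ∫_0^3 (9*x^6 + 6*x^5 - 5*x^4 - 20*x^3 - 5*x^2 + 6*x + 9) dx. Term by term:
    ∫_0^3 9*x^6 dx = 19683/7;  ∫_0^3 6*x^5 dx = 729;  ∫_0^3 -5*x^4 dx = -243;
    ∫_0^3 -20*x^3 dx = -405;  ∫_0^3 -5*x^2 dx = -45;  ∫_0^3 6*x dx = 27;
    ∫_0^3 9 dx = 27.
  Sum: 19683/7 + 729 − 243 − 405 − 45 + 27 + 27 = 20313/7.
  ∫_0^3 u'(x)^2 dx = ∫_0^3 (81*x^4 + 36*x^3 - 14*x^2 - 4*x + 1) dx. Term by term:
    ∫_0^3 81*x^4 dx = 19683/5;  ∫_0^3 36*x^3 dx = 729;  ∫_0^3 -14*x^2 dx = -126;
    ∫_0^3 -4*x dx = -18;  ∫_0^3 1 dx = 3.
  Sum: 19683/5 + 729 − 126 − 18 + 3 = 22623/5.
Adding: ||u||_{H^1}^2 = 20313/7 + 22623/5 = 259926/35.


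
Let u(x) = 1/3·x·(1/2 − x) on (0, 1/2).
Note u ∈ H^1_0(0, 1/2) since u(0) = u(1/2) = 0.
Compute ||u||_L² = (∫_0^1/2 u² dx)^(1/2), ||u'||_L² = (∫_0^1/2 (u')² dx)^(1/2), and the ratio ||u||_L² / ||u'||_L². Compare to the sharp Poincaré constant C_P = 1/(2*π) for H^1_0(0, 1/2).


||u||_L² / ||u'||_L² = sqrt(10)/20 < C_P = 1/(2*π).

u(x) = 1/3·x·(1/2 − x), so u'(x) = 1/6 - 2*x/3.
u(x) = 1/3·x·(1/2 − x) vanishes at x = 0 and x = 1/2, so u ∈ H^1_0(0, 1/2). Differentiate via the product rule and integrate the resulting polynomials term by term.
  ∫_0^1/2 u² dx = ∫_0^1/2 (x^4/9 - x^3/9 + x^2/36) dx. Term by term:
    ∫_0^1/2 x^4/9 dx = 1/1440;  ∫_0^1/2 -x^3/9 dx = -1/576;  ∫_0^1/2 x^2/36 dx = 1/864.
  Sum: 1/1440 − 1/576 + 1/864 = 1/8640.
  ∫_0^1/2 (u')² dx = ∫_0^1/2 (4*x^2/9 - 2*x/9 + 1/36) dx. Term by term:
    ∫_0^1/2 4*x^2/9 dx = 1/54;  ∫_0^1/2 -2*x/9 dx = -1/36;  ∫_0^1/2 1/36 dx = 1/72.
  Sum: 1/54 − 1/36 + 1/72 = 1/216.
∫_0^1/2 u² dx = 1/8640, so ||u||_L² = sqrt(15)/360.
∫_0^1/2 (u')² dx = 1/216, so ||u'||_L² = sqrt(6)/36.
Ratio ||u||_L² / ||u'||_L² = sqrt(10)/20.
Sharp Poincaré constant on H^1_0(0, 1/2) is C_P = L/π = 1/(2*π), achieved by sin(2*π·x).
A polynomial bump cannot attain the sharp Poincaré constant (only the first sine eigenfunction does), so the ratio is strictly less than C_P, consistent with ||u||_L² ≤ C_P ||u'||_L².


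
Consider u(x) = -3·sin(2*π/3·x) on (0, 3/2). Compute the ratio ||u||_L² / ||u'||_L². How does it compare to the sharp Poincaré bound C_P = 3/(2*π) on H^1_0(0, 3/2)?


||u||_L² / ||u'||_L² = 3/(2*π) = C_P.

u(x) = -3·sin(2*π/3·x), so u'(x) = -2*π*cos(2*π*x/3).
Writing u(x) = A·sin(kπx/L) with A = -3 and k = 1, use ∫_0^L sin²(kπx/L) dx = L/2 and ∫_0^L cos²(kπx/L) dx = L/2.
u² = 9·sin²(2*π/3·x) and (u')² = 4*π^2·cos²(2*π/3·x), and each of sin², cos² integrates to L/2 = 3/4 over (0, 3/2).
∫_0^3/2 u² dx = 27/4, so ||u||_L² = 3*sqrt(3)/2.
∫_0^3/2 (u')² dx = 3*π^2, so ||u'||_L² = sqrt(3)*π.
Ratio ||u||_L² / ||u'||_L² = 3/(2*π).
Sharp Poincaré constant on H^1_0(0, 3/2) is C_P = L/π = 3/(2*π), achieved by sin(2*π/3·x).
This is the k = 1 eigenfunction (up to amplitude), so the ratio equals the sharp Poincaré constant exactly.


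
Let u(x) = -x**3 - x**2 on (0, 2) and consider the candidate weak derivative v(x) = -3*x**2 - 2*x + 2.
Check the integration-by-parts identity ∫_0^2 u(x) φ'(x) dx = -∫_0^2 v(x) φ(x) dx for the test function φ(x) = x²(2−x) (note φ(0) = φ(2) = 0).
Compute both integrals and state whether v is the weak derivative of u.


LHS = 48/5, RHS = 104/15. No, v is not the weak derivative of u.

u(x) = -x**3 - x**2, classical derivative u'(x) = -3*x**2 - 2*x.
φ(x) = x²(2−x), so φ'(x) = x*(4 - 3*x).
Note φ(0) = φ(2) = 0, so the boundary term u·φ vanishes.
LHS = ∫_0^2 u(x) φ'(x) dx = ∫_0^2 (3*x^5 - x^4 - 4*x^3) dx. Term by term:
  ∫_0^2 3*x^5 dx = 32;  ∫_0^2 -x^4 dx = -32/5;  ∫_0^2 -4*x^3 dx = -16.
Sum: 32 − 32/5 − 16 = 48/5.
So LHS = 48/5.
∫_0^2 v(x) φ(x) dx = ∫_0^2 (3*x^5 - 4*x^4 - 6*x^3 + 4*x^2) dx. Term by term:
  ∫_0^2 3*x^5 dx = 32;  ∫_0^2 -4*x^4 dx = -128/5;  ∫_0^2 -6*x^3 dx = -24;
  ∫_0^2 4*x^2 dx = 32/3.
Sum: 32 − 128/5 − 24 + 32/3 = -104/15.
So RHS = -∫_0^2 v(x) φ(x) dx = 104/15.
LHS − RHS = 8/3 ≠ 0, so the identity fails.
(For a valid weak derivative the identity must hold for EVERY test function, in particular this one. The failure shows v is NOT the weak derivative of u.)
Correct weak derivative would be u'(x) = -3*x**2 - 2*x.


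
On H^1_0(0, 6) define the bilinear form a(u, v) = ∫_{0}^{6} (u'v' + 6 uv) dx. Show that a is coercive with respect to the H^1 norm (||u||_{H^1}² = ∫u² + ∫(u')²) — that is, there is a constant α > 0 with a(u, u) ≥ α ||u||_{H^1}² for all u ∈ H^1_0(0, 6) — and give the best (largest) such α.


α = 1

Coercivity of a(·,·) on H^1_0(0, 6) means a(u, u) ≥ α ||u||_{H^1}² for every u ∈ H^1_0.
The interval has length L = 6, and Poincaré/coercivity depend only on L. Here a(u, u) = ∫(u')² + (6)·∫u².
Here c = 6 ≥ 1, so a(u,u) = ∫(u')² + c∫u² ≥ ∫(u')² + ∫u² = ||u||_{H^1}², i.e. α = 1 works. No larger α is possible: a(u,u) ≥ α||u||_{H^1}² means (1−α)∫(u')² ≥ (α−c)∫u², and for the modes u_n = sin(nπ(x−x₀)/L) (x₀ the left endpoint) one has ∫u_n²/∫(u_n')² = (L/(nπ))² → 0, so a(u_n,u_n)/||u_n||_{H^1}² → 1. Hence the optimal constant is α = 1.
Therefore α = 1.


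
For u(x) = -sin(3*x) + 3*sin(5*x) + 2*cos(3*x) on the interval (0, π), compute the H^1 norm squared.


||u||_{H^1(0,π)}^2 = 142*π

u'(x) = -6*sin(3*x) - 3*cos(3*x) + 15*cos(5*x).
Expand u² and (u')² and integrate term by term on (0, π), using: for integers n ≥ 1, ∫_0^π sin²(nx) dx = ∫_0^π cos²(nx) dx = π/2; for n ≠ n', ∫_0^π sin(nx)sin(n'x) dx = ∫_0^π cos(nx)cos(n'x) dx = 0; and by product-to-sum, ∫_0^π sin(nx)cos(n'x) dx = ½∫_0^π [sin((n+n')x) + sin((n−n')x)] dx, which is 0 when n+n' is even and 2n/(n²−n'²) when n+n' is odd (it need not vanish on (0, π)).
  u² squared terms: (-1)²·∫sin(3x)² dx = 1·π/2 = π/2;  (2)²·∫cos(3x)² dx = 4·π/2 = 2*π;  (3)²·∫sin(5x)² dx = 9·π/2 = 9*π/2.
  u² cross terms: 2·(-1)·(2)·∫sin(3x)·cos(3x) dx = -4·(0) = 0;  2·(-1)·(3)·∫sin(3x)·sin(5x) dx = -6·(0) = 0;  2·(2)·(3)·∫cos(3x)·sin(5x) dx = 12·(0) = 0.
  So ∫_0^π u² dx = π/2 + 2*π + 9*π/2 + 0 + 0 + 0 = 7*π.
  (u')² squared terms: (-6)²·∫sin(3x)² dx = 36·π/2 = 18*π;  (-3)²·∫cos(3x)² dx = 9·π/2 = 9*π/2;  (15)²·∫cos(5x)² dx = 225·π/2 = 225*π/2.
  (u')² cross terms: 2·(-6)·(-3)·∫sin(3x)·cos(3x) dx = 36·(0) = 0;  2·(-6)·(15)·∫sin(3x)·cos(5x) dx = -180·(0) = 0;  2·(-3)·(15)·∫cos(3x)·cos(5x) dx = -90·(0) = 0.
  So ∫_0^π (u')² dx = 18*π + 9*π/2 + 225*π/2 + 0 + 0 + 0 = 135*π.
||u||_{H^1}^2 = (7*π) + (135*π) = 142*π.


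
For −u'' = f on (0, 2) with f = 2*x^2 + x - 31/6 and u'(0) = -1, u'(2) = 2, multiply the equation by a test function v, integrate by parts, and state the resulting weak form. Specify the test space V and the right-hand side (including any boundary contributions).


V = H^1(0, 2) (v unrestricted at boundary; u is determined up to an additive constant); weak form: ∫_0^2 u'v' dx = ∫_0^2 (2*x^2 + x - 31/6) v dx + 2·v(2) + v(0) for all v ∈ V.

Multiply both sides by a test function v and integrate from 0 to 2:
  ∫_0^2 −u''(x) v(x) dx = ∫_0^2 f(x) v(x) dx.
Integrate the LHS by parts once:
  ∫_0^2 −u'' v dx = −[u'(x) v(x)]_0^2 + ∫_0^2 u'(x) v'(x) dx.
Thus ∫_0^2 u'(x) v'(x) dx = ∫_0^2 f(x) v(x) dx + [u'(x) v(x)]_0^2.
Choose V so that boundary terms are either known or forced to vanish.
u has inhomogeneous Neumann u'(0) = -1, u'(2) = 2. [u' v]_0^2 = (2)·v(2) − (-1)·v(0) = 2·v(2) + v(0). Take V = H^1(0, 2); boundary term becomes part of RHS.
Weak formulation: find u (satisfying any essential BC) such that ∫_0^2 u'(x) v'(x) dx = ∫_0^2 f v dx + 2·v(2) + v(0) for all v ∈ V (Neumann data are natural BCs: they enter the RHS as boundary terms).
Substituting f(x) = 2*x^2 + x - 31/6, the right-hand side is ∫_0^2 (2*x^2 + x - 31/6) v dx + 2·v(2) + v(0).
Compatibility check (pure Neumann): taking v ≡ 1 ∈ V gives 0 = ∫_0^2 f dx + (2) − (-1), i.e. ∫_0^2 f dx must equal u'(0) − u'(2) = -3. Indeed ∫_0^2 (2*x^2 + x - 31/6) dx = -3, so the data are compatible. The solution is then unique only up to an additive constant (fix it e.g. by requiring ∫_0^2 u dx = 0).


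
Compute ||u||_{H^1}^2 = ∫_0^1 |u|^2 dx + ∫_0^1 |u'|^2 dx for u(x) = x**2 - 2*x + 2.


||u||_{H^1}^2 = 16/5

The H^1 norm (squared) on an interval (0, L) is
  ||u||_{H^1}^2 = ∫_0^L u(x)^2 dx + ∫_0^L u'(x)^2 dx.
Compute u'(x) = 2*x - 2.
Then u(x)^2 = x**4 - 4*x**3 + 8*x**2 - 8*x + 4 and u'(x)^2 = 4*x**2 - 8*x + 4.
Integrate each monomial from 0 to 1 using ∫_0^1 c·x^n dx = c·1^(n+1)/(n+1):
  ∫_0^1 u(x)^2 dx = ∫_0^1 (x^4 - 4*x^3 + 8*x^2 - 8*x + 4) dx. Term by term:
    ∫_0^1 x^4 dx = 1/5;  ∫_0^1 -4*x^3 dx = -1;  ∫_0^1 8*x^2 dx = 8/3;
    ∫_0^1 -8*x dx = -4;  ∫_0^1 4 dx = 4.
  Sum: 1/5 − 1 + 8/3 − 4 + 4 = 28/15.
  ∫_0^1 u'(x)^2 dx = ∫_0^1 (4*x^2 - 8*x + 4) dx. Term by term:
    ∫_0^1 4*x^2 dx = 4/3;  ∫_0^1 -8*x dx = -4;  ∫_0^1 4 dx = 4.
  Sum: 4/3 − 4 + 4 = 4/3.
Adding: ||u||_{H^1}^2 = 28/15 + 4/3 = 16/5.


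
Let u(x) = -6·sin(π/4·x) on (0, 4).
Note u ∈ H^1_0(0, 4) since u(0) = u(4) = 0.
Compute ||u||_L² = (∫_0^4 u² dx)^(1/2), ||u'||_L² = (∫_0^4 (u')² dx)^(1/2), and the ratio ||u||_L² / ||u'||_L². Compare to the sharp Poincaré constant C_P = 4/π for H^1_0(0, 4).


||u||_L² / ||u'||_L² = 4/π = C_P.

u(x) = -6·sin(π/4·x), so u'(x) = -3*π*cos(π*x/4)/2.
Writing u(x) = A·sin(kπx/L) with A = -6 and k = 1, use ∫_0^L sin²(kπx/L) dx = L/2 and ∫_0^L cos²(kπx/L) dx = L/2.
u² = 36·sin²(π/4·x) and (u')² = 9*π^2/4·cos²(π/4·x), and each of sin², cos² integrates to L/2 = 2 over (0, 4).
∫_0^4 u² dx = 72, so ||u||_L² = 6*sqrt(2).
∫_0^4 (u')² dx = 9*π^2/2, so ||u'||_L² = 3*sqrt(2)*π/2.
Ratio ||u||_L² / ||u'||_L² = 4/π.
Sharp Poincaré constant on H^1_0(0, 4) is C_P = L/π = 4/π, achieved by sin(π/4·x).
This is the k = 1 eigenfunction (up to amplitude), so the ratio equals the sharp Poincaré constant exactly.


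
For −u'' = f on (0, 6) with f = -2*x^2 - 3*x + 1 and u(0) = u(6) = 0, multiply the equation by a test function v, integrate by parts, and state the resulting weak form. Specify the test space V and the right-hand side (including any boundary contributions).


V = H^1_0(0, 6) (so v(0) = v(6) = 0); weak form: ∫_0^6 u'v' dx = ∫_0^6 (-2*x^2 - 3*x + 1) v dx for all v ∈ V.

Multiply both sides by a test function v and integrate from 0 to 6:
  ∫_0^6 −u''(x) v(x) dx = ∫_0^6 f(x) v(x) dx.
Integrate the LHS by parts once:
  ∫_0^6 −u'' v dx = −[u'(x) v(x)]_0^6 + ∫_0^6 u'(x) v'(x) dx.
Thus ∫_0^6 u'(x) v'(x) dx = ∫_0^6 f(x) v(x) dx + [u'(x) v(x)]_0^6.
Choose V so that boundary terms are either known or forced to vanish.
u is Dirichlet: u(0) = u(6) = 0. Let V = H^1_0(0, 6); then v(0) = v(6) = 0, and [u' v]_0^6 = 0.
Weak formulation: find u (satisfying any essential BC) such that ∫_0^6 u'(x) v'(x) dx = ∫_0^6 f v dx for all v ∈ V.
Substituting f(x) = -2*x^2 - 3*x + 1, the right-hand side is ∫_0^6 (-2*x^2 - 3*x + 1) v dx.


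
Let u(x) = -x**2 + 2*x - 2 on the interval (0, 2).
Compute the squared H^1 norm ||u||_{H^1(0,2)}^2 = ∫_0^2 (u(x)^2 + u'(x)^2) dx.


||u||_{H^1}^2 = 32/5

The H^1 norm (squared) on an interval (0, L) is
  ||u||_{H^1}^2 = ∫_0^L u(x)^2 dx + ∫_0^L u'(x)^2 dx.
Compute u'(x) = 2 - 2*x.
Then u(x)^2 = x**4 - 4*x**3 + 8*x**2 - 8*x + 4 and u'(x)^2 = 4*x**2 - 8*x + 4.
Integrate each monomial from 0 to 2 using ∫_0^2 c·x^n dx = c·2^(n+1)/(n+1):
  ∫_0^2 u(x)^2 dx = ∫_0^2 (x^4 - 4*x^3 + 8*x^2 - 8*x + 4) dx. Term by term:
    ∫_0^2 x^4 dx = 32/5;  ∫_0^2 -4*x^3 dx = -16;  ∫_0^2 8*x^2 dx = 64/3;
    ∫_0^2 -8*x dx = -16;  ∫_0^2 4 dx = 8.
  Sum: 32/5 − 16 + 64/3 − 16 + 8 = 56/15.
  ∫_0^2 u'(x)^2 dx = ∫_0^2 (4*x^2 - 8*x + 4) dx. Term by term:
    ∫_0^2 4*x^2 dx = 32/3;  ∫_0^2 -8*x dx = -16;  ∫_0^2 4 dx = 8.
  Sum: 32/3 − 16 + 8 = 8/3.
Adding: ||u||_{H^1}^2 = 56/15 + 8/3 = 32/5.


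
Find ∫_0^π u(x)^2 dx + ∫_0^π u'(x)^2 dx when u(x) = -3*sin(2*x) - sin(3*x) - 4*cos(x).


||u||_{H^1(0,π)}^2 = 64 + 87*π/2

u'(x) = 4*sin(x) - 6*cos(2*x) - 3*cos(3*x).
Expand u² and (u')² and integrate term by term on (0, π), using: for integers n ≥ 1, ∫_0^π sin²(nx) dx = ∫_0^π cos²(nx) dx = π/2; for n ≠ n', ∫_0^π sin(nx)sin(n'x) dx = ∫_0^π cos(nx)cos(n'x) dx = 0; and by product-to-sum, ∫_0^π sin(nx)cos(n'x) dx = ½∫_0^π [sin((n+n')x) + sin((n−n')x)] dx, which is 0 when n+n' is even and 2n/(n²−n'²) when n+n' is odd (it need not vanish on (0, π)).
  u² squared terms: (-1)²·∫sin(3x)² dx = 1·π/2 = π/2;  (-4)²·∫cos(x)² dx = 16·π/2 = 8*π;  (-3)²·∫sin(2x)² dx = 9·π/2 = 9*π/2.
  u² cross terms: 2·(-1)·(-4)·∫sin(3x)·cos(x) dx = 8·(0) = 0;  2·(-1)·(-3)·∫sin(3x)·sin(2x) dx = 6·(0) = 0;  2·(-4)·(-3)·∫cos(x)·sin(2x) dx = 24·(4/3) = 32.
  So ∫_0^π u² dx = π/2 + 8*π + 9*π/2 + 0 + 0 + 32 = 32 + 13*π.
  (u')² squared terms: (-6)²·∫cos(2x)² dx = 36·π/2 = 18*π;  (-3)²·∫cos(3x)² dx = 9·π/2 = 9*π/2;  (4)²·∫sin(x)² dx = 16·π/2 = 8*π.
  (u')² cross terms: 2·(-6)·(-3)·∫cos(2x)·cos(3x) dx = 36·(0) = 0;  2·(-6)·(4)·∫cos(2x)·sin(x) dx = -48·(-2/3) = 32;  2·(-3)·(4)·∫cos(3x)·sin(x) dx = -24·(0) = 0.
  So ∫_0^π (u')² dx = 18*π + 9*π/2 + 8*π + 0 + 32 + 0 = 32 + 61*π/2.
||u||_{H^1}^2 = (32 + 13*π) + (32 + 61*π/2) = 64 + 87*π/2.


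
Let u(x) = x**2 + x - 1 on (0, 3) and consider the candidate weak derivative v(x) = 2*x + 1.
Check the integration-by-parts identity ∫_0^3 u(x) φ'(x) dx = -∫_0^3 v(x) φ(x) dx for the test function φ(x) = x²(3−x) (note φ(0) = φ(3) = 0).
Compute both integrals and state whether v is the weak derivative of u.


LHS = -621/20, RHS = -621/20. Yes, v = u' weakly.

u(x) = x**2 + x - 1, classical derivative u'(x) = 2*x + 1.
φ(x) = x²(3−x), so φ'(x) = 3*x*(2 - x).
Note φ(0) = φ(3) = 0, so the boundary term u·φ vanishes.
LHS = ∫_0^3 u(x) φ'(x) dx = ∫_0^3 (-3*x^4 + 3*x^3 + 9*x^2 - 6*x) dx. Term by term:
  ∫_0^3 -3*x^4 dx = -729/5;  ∫_0^3 3*x^3 dx = 243/4;  ∫_0^3 9*x^2 dx = 81;
  ∫_0^3 -6*x dx = -27.
Sum: -729/5 + 243/4 + 81 − 27 = -621/20.
So LHS = -621/20.
∫_0^3 v(x) φ(x) dx = ∫_0^3 (-2*x^4 + 5*x^3 + 3*x^2) dx. Term by term:
  ∫_0^3 -2*x^4 dx = -486/5;  ∫_0^3 5*x^3 dx = 405/4;  ∫_0^3 3*x^2 dx = 27.
Sum: -486/5 + 405/4 + 27 = 621/20.
So RHS = -∫_0^3 v(x) φ(x) dx = -621/20.
LHS = RHS, so the identity holds for this test φ.
Moreover u is smooth here and v(x) = u'(x) = 2*x + 1 pointwise, so the identity holds for every test function. Hence v is the weak derivative of u.
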